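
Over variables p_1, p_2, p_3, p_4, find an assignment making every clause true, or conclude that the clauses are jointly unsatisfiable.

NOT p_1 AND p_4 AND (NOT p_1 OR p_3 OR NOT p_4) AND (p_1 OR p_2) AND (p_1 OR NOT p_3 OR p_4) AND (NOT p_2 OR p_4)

p_1: False; p_2: True; p_3: True; p_4: True

Unit clause (NOT p_1) forces p_1 = False.
Unit clause (p_4) forces p_4 = True.
In (p_1 OR p_2) only p_2 is left, so p_2 = True.
Set p_3 = True.
Check each clause:
  (NOT p_1): NOT p_1 holds.
  (p_4): p_4 holds.
  (NOT p_1 OR p_3 OR NOT p_4): NOT p_1 holds.
  (p_1 OR p_2): p_2 holds.
  (p_1 OR NOT p_3 OR p_4): p_4 holds.
  (NOT p_2 OR p_4): p_4 holds.
All clauses satisfied.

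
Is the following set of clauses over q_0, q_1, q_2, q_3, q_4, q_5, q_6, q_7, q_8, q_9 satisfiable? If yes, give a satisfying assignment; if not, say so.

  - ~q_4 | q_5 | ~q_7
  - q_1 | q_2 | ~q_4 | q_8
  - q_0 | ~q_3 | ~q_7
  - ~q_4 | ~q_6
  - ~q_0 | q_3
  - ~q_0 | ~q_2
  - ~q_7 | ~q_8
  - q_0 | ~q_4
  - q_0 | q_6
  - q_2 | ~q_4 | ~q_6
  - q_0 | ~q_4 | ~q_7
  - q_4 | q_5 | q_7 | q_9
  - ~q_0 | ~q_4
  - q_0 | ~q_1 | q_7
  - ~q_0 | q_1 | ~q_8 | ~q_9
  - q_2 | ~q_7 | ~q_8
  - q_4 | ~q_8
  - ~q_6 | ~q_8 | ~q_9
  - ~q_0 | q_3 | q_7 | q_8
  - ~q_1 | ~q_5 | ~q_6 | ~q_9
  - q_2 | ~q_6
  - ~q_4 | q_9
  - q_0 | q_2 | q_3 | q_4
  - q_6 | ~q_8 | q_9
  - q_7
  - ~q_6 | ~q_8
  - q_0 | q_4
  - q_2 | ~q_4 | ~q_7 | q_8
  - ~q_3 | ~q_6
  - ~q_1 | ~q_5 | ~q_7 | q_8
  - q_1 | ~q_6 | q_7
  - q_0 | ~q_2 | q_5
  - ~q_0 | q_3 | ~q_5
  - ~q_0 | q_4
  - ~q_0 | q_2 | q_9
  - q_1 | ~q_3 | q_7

The formula is unsatisfiable.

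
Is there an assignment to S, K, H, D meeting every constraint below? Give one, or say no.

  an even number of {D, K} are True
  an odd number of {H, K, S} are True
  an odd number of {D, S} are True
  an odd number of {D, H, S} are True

S=T, K=F, H=F, D=F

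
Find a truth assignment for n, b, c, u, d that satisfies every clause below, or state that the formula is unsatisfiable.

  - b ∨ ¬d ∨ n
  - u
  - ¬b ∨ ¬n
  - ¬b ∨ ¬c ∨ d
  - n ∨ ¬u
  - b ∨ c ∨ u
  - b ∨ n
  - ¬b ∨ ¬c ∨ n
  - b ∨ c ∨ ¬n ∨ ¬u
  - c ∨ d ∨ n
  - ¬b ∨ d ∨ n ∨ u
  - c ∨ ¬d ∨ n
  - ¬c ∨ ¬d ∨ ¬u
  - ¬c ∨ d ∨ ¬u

Unsatisfiable — no assignment works.

Case u = True:
  (n ∨ ¬u) forces n = True.
  (¬b ∨ ¬n) forces b = False.
  (b ∨ c ∨ ¬n ∨ ¬u) forces c = True.
  (¬c ∨ ¬d ∨ ¬u) forces d = False.
  Clause (¬c ∨ d ∨ ¬u) is falsified — contradiction.
Case u = False:
  Clause (u) is falsified — contradiction.
Both cases fail, so the formula is unsatisfiable.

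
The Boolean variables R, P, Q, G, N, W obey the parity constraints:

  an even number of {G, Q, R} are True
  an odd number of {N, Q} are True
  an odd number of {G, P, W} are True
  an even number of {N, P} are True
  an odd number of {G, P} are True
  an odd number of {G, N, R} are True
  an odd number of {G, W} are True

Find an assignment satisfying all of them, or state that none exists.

R: False; P: False; Q: True; G: True; N: False; W: False

{G, Q, R}: 2 true → even ✓
{N, Q}: 1 true → odd ✓
{G, P, W}: 1 true → odd ✓
{N, P}: 0 true → even ✓
{G, P}: 1 true → odd ✓
{G, N, R}: 1 true → odd ✓
{G, W}: 1 true → odd ✓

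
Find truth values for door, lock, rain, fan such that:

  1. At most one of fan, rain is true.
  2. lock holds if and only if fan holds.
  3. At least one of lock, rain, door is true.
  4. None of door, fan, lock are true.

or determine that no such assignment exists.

door = False, lock = False, rain = True, fan = False

  (1) {fan, rain}: 1 true — at most one ✓
  (2) lock=F, fan=F — same ✓
  (3) {lock, rain, door}: 1 true — at least one ✓
  (4) {door, fan, lock}: 0 true — none ✓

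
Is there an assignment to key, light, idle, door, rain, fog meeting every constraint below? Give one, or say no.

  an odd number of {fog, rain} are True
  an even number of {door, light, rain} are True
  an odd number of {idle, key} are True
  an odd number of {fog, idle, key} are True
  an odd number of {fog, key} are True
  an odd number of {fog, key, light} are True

key: True, light: False, idle: False, door: True, rain: True, fog: False

{fog, rain}: 1 true → odd ✓
{door, light, rain}: 2 true → even ✓
{idle, key}: 1 true → odd ✓
{fog, idle, key}: 1 true → odd ✓
{fog, key}: 1 true → odd ✓
{fog, key, light}: 1 true → odd ✓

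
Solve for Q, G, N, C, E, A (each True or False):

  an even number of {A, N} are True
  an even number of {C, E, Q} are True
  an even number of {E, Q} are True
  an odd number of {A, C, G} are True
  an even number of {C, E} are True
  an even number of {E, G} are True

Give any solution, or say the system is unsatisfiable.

Q=F, G=F, N=T, C=F, E=F, A=T

{A, N}: 2 true → even ✓
{C, E, Q}: 0 true → even ✓
{E, Q}: 0 true → even ✓
{A, C, G}: 1 true → odd ✓
{C, E}: 0 true → even ✓
{E, G}: 0 true → even ✓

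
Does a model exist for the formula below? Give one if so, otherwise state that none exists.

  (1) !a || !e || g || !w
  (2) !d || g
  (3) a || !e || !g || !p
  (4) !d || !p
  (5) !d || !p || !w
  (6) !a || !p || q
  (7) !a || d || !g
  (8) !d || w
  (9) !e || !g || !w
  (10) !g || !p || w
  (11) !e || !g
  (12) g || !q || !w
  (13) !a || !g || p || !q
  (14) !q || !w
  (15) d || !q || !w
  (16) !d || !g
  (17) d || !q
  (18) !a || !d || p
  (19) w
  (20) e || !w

g: False, e: True, a: False, w: True, p: True, d: False, q: False

Unit clause (w) forces w = True.
In (e || !w) only e is left, so e = True.
In (!e || !g || !w) only !g is left, so g = False.
In (g || !q || !w) only !q is left, so q = False.
In (!a || !e || g || !w) only !a is left, so a = False.
In (!d || g) only !d is left, so d = False.
Set p = True.
All clauses satisfied.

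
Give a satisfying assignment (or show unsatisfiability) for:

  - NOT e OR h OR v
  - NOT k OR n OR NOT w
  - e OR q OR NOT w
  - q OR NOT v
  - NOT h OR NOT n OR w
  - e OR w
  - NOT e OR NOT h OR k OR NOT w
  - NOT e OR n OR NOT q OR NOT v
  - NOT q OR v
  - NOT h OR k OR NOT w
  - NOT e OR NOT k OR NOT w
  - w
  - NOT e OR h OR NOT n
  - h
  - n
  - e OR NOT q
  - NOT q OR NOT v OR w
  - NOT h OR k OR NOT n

Case e = True:
  (w) forces w = True.
  (NOT e OR NOT k OR NOT w) forces k = False.
  (NOT e OR NOT h OR k OR NOT w) forces h = False.
  Clause (h) is falsified — contradiction.
Case e = False:
  (e OR w) forces w = True.
  (e OR q OR NOT w) forces q = True.
  Clause (e OR NOT q) is falsified — contradiction.
Both cases fail, so the formula is unsatisfiable.

UNSATISFIABLE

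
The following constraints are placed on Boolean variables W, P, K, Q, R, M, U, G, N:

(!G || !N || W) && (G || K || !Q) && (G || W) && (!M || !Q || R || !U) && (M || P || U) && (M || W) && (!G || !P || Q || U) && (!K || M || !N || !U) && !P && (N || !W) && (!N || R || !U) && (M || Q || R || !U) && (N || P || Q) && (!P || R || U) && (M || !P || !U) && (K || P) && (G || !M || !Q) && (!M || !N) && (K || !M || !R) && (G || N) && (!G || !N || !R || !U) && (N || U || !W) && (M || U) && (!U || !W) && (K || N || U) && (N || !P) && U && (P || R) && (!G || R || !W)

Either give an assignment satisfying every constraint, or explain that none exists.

Unit clause (!P) forces P = False.
In (K || P) only K is left, so K = True.
Unit clause (U) forces U = True.
In (P || R) only R is left, so R = True.
In (!U || !W) only !W is left, so W = False.
In (G || W) only G is left, so G = True.
In (M || W) only M is left, so M = True.
In (!M || !N) only !N is left, so N = False.
In (N || P || Q) only Q is left, so Q = True.
All clauses satisfied.

W = False, P = False, K = True, Q = True, R = True, M = True, U = True, G = True, N = False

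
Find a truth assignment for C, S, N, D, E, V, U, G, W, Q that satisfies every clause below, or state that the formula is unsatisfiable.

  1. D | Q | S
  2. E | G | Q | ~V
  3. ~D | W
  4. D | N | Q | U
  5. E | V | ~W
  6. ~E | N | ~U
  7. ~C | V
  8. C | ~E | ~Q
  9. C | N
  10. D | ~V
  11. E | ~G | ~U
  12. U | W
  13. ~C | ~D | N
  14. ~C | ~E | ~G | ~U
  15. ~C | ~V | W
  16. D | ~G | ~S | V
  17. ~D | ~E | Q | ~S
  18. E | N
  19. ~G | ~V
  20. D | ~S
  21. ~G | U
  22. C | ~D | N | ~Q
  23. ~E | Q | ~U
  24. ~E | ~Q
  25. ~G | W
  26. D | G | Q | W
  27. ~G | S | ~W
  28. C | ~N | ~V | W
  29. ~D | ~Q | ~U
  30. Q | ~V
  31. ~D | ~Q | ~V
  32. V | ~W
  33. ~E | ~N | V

C = False; S = False; N = True; D = False; E = False; V = False; U = True; G = False; W = False; Q = True

Set C = False.
  then (C | N) forces N = True.
Set S = False.
Set D = False.
  then (D | Q | S) forces Q = True.
  then (C | ~E | ~Q) forces E = False.
  then (D | ~V) forces V = False.
  then (V | ~W) forces W = False.
  then (U | W) forces U = True.
  then (~G | W) forces G = False.
All clauses satisfied.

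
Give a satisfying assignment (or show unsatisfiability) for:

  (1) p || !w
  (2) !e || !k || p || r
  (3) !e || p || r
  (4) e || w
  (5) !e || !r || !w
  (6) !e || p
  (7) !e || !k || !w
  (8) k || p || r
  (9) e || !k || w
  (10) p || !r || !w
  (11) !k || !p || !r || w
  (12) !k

e: True, w: False, p: True, r: True, k: False

Unit clause (!k) forces k = False.
Set e = True.
  then (!e || p) forces p = True.
Set w = False.
Set r = True.
All clauses satisfied.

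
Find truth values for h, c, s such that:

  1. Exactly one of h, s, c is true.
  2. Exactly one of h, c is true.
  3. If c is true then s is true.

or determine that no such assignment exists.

h: True, c: False, s: False

  (1) {h, s, c}: 1 true — exactly one ✓
  (2) {h, c}: 1 true — exactly one ✓
  (3) c=F ⇒ s: vacuous ✓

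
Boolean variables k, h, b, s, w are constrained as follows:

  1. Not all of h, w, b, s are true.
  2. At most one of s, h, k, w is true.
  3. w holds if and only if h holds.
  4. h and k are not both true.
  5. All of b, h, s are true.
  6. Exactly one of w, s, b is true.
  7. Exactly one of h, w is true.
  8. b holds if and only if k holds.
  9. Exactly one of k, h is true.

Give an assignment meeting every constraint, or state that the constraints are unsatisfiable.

No satisfying assignment exists.

Case h = True:
  (2) with h=T forces s = False.
  Constraint (5) is violated (s=F) — contradiction.
Case h = False:
  Constraint (5) is violated (h=F) — contradiction.
Both cases fail — unsatisfiable.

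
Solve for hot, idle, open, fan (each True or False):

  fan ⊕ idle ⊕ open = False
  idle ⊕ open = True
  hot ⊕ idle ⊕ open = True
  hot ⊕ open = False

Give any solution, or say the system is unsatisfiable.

hot=F, idle=T, open=F, fan=T

fan ⊕ idle ⊕ open = T ⊕ T ⊕ F = False ✓
idle ⊕ open = T ⊕ F = True ✓
hot ⊕ idle ⊕ open = F ⊕ T ⊕ F = True ✓
hot ⊕ open = F ⊕ F = False ✓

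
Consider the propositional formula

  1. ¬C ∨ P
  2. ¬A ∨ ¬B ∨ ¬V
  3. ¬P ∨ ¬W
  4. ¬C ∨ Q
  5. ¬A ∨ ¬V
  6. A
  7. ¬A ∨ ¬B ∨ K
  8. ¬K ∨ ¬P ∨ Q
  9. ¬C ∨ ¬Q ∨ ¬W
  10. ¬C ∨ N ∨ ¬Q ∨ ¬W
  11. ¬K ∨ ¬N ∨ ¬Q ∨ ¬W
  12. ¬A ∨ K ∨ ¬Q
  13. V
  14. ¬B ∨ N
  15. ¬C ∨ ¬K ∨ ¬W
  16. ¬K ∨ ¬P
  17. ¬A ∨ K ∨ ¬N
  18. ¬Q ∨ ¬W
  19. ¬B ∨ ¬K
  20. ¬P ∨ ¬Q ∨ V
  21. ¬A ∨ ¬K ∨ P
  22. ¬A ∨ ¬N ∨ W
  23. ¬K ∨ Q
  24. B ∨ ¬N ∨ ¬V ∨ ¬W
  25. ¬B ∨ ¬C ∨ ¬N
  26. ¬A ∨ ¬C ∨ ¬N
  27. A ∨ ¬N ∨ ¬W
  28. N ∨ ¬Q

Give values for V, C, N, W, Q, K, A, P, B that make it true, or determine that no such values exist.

Case V = True:
  (¬A ∨ ¬V) forces A = False.
  Clause (A) is falsified — contradiction.
Case V = False:
  Clause (V) is falsified — contradiction.
Both cases fail, so the formula is unsatisfiable.

Unsatisfiable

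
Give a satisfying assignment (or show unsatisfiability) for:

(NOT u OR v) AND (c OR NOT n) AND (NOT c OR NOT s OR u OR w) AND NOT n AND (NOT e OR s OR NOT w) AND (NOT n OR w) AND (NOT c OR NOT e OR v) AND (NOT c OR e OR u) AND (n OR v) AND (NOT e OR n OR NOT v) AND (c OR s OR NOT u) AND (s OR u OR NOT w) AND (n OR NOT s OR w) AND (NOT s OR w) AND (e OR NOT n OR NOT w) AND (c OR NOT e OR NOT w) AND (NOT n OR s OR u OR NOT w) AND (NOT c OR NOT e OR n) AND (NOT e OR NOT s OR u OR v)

s: True; c: False; v: True; u: False; n: False; w: True; e: False

Unit clause (NOT n) forces n = False.
In (n OR v) only v is left, so v = True.
In (NOT e OR n OR NOT v) only NOT e is left, so e = False.
Set s = True.
  then (n OR NOT s OR w) forces w = True.
Set c = False.
Set u = False.
All clauses satisfied.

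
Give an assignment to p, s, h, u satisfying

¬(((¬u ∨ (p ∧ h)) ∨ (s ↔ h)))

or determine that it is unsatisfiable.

p=T, s=T, h=F, u=T

  ¬(((¬u ∨ (p ∧ h)) ∨ (s ↔ h))) = True
    (¬u ∨ (p ∧ h)) ∨ (s ↔ h) = False
      ¬u ∨ (p ∧ h) = False
        ¬u = False
        p ∧ h = False
      s ↔ h = False
The formula evaluates to True.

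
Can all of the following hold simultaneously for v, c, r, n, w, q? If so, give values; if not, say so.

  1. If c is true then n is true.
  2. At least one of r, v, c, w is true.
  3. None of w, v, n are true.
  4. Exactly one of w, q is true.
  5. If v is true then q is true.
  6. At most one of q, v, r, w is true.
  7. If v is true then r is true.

Unsatisfiable — no assignment works.

Case v = True:
  Constraint (3) is violated (v=T) — contradiction.
Case v = False:
  (3) forces w = False.
  (3) forces n = False.
  (1) with n=F forces c = False.
  (2) with v=F, c=F, w=F forces r = True.
  (4) with w=F forces q = True.
  Constraint (6) is violated (q=T, r=T) — contradiction.
Both cases fail — unsatisfiable.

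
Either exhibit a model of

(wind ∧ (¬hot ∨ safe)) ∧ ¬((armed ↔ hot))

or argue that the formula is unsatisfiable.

wind = True, hot = False, safe = True, armed = True

  wind ∧ (¬hot ∨ safe) = True
    ¬hot ∨ safe = True
      ¬hot = True
  ¬((armed ↔ hot)) = True
    armed ↔ hot = False
Both conjuncts True, so the formula holds.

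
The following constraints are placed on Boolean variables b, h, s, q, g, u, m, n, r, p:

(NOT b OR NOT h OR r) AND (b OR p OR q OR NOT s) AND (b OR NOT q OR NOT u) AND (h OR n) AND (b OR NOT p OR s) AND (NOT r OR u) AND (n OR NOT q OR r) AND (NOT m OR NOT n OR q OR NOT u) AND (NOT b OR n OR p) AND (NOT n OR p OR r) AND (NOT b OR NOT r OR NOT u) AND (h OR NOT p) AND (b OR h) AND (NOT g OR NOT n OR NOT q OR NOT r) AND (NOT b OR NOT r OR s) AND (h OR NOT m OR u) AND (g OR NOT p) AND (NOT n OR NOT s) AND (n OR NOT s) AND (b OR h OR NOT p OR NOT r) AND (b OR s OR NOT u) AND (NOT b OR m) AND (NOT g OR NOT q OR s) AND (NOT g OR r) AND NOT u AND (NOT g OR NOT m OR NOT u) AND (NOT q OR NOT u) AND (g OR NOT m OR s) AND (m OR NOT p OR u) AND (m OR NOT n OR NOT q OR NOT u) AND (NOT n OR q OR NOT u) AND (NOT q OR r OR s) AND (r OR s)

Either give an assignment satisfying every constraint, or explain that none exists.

Case s = True:
  (NOT n OR NOT s) forces n = False.
  Clause (n OR NOT s) is falsified — contradiction.
Case s = False:
  (NOT u) forces u = False.
  (NOT r OR u) forces r = False.
  Clause (r OR s) is falsified — contradiction.
Both cases fail, so the formula is unsatisfiable.

UNSATISFIABLE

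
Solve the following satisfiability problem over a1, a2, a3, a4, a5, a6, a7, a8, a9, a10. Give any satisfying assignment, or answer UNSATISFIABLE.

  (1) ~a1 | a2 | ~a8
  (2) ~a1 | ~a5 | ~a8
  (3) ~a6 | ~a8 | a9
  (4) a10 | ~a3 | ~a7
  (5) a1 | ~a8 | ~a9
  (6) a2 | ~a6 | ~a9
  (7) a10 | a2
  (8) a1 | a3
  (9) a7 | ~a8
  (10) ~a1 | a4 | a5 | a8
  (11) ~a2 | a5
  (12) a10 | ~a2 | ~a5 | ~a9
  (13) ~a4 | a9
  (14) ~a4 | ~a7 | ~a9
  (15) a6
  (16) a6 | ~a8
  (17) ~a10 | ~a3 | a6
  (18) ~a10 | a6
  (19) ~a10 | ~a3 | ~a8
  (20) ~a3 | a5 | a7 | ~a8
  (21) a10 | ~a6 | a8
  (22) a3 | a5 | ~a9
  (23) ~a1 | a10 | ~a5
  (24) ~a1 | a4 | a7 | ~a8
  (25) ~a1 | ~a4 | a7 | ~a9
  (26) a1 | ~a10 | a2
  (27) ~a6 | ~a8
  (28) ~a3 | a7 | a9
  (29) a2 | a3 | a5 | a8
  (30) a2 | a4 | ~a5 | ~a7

Unit clause (a6) forces a6 = True.
In (~a6 | ~a8) only ~a8 is left, so a8 = False.
In (a10 | ~a6 | a8) only a10 is left, so a10 = True.
Set a1 = True.
Set a2 = False.
  then (a2 | ~a6 | ~a9) forces a9 = False.
  then (~a4 | a9) forces a4 = False.
  then (~a1 | a4 | a5 | a8) forces a5 = True.
  then (a2 | a4 | ~a5 | ~a7) forces a7 = False.
  then (~a3 | a7 | a9) forces a3 = False.
All clauses satisfied.

a1 = True, a2 = False, a3 = False, a4 = False, a5 = True, a6 = True, a7 = False, a8 = False, a9 = False, a10 = True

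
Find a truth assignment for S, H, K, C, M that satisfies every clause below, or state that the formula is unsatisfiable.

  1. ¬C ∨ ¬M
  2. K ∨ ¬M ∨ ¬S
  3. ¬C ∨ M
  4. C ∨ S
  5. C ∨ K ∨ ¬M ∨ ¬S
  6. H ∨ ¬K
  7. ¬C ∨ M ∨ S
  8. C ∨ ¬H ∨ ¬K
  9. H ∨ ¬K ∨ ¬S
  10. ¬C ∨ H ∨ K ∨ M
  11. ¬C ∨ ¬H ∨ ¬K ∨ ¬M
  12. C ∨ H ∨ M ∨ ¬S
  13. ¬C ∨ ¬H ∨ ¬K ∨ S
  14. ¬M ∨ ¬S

Try S = False:
  (C ∨ S) forces C = True.
  (¬C ∨ ¬M) forces M = False.
  clause (¬C ∨ M) is falsified — backtrack.
So S = True.
  then (¬M ∨ ¬S) forces M = False.
  then (¬C ∨ M) forces C = False.
  then (C ∨ H ∨ M ∨ ¬S) forces H = True.
  then (C ∨ ¬H ∨ ¬K) forces K = False.
All clauses satisfied.

S = True; H = True; K = False; C = False; M = False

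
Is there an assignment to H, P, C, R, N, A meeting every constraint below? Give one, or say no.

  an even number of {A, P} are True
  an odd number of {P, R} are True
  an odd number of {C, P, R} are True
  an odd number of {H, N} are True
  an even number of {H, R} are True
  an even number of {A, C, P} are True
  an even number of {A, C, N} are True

H = True, P = False, C = False, R = True, N = False, A = False

{A, P}: 0 true → even ✓
{P, R}: 1 true → odd ✓
{C, P, R}: 1 true → odd ✓
{H, N}: 1 true → odd ✓
{H, R}: 2 true → even ✓
{A, C, P}: 0 true → even ✓
{A, C, N}: 0 true → even ✓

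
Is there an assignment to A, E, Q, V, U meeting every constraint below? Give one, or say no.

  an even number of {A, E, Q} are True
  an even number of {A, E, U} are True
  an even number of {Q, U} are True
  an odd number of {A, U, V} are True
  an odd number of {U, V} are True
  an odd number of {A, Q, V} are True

A=F; E=F; Q=F; V=T; U=F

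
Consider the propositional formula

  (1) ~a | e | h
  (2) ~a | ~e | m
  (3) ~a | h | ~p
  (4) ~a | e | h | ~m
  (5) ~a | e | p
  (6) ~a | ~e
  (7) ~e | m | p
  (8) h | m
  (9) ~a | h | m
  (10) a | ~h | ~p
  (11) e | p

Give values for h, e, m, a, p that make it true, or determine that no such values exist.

h = True, e = False, m = False, a = True, p = True

Set h = True.
Set e = False.
  then (e | p) forces p = True.
  then (a | ~h | ~p) forces a = True.
Set m = False.
All clauses satisfied.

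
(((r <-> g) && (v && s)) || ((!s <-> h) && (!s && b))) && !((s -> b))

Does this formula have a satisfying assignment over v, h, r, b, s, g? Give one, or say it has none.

v: True, h: False, r: False, b: False, s: True, g: False

  ((r <-> g) && (v && s)) || ((!s <-> h) && (!s && b)) = True
    (r <-> g) && (v && s) = True
      r <-> g = True
      v && s = True
    (!s <-> h) && (!s && b) = False
      !s <-> h = True
        !s = False
      !s && b = False
        !s = False
  !((s -> b)) = True
    s -> b = False
Both conjuncts True, so the formula holds.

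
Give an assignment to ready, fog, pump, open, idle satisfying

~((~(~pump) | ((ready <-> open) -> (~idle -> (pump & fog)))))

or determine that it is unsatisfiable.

ready = True, fog = False, pump = False, open = True, idle = False

  ~((~(~pump) | ((ready <-> open) -> (~idle -> (pump & fog))))) = True
    ~(~pump) | ((ready <-> open) -> (~idle -> (pump & fog))) = False
      ~(~pump) = False
        ~pump = True
      (ready <-> open) -> (~idle -> (pump & fog)) = False
        ready <-> open = True
        ~idle -> (pump & fog) = False
          ~idle = True
          pump & fog = False
The formula evaluates to True.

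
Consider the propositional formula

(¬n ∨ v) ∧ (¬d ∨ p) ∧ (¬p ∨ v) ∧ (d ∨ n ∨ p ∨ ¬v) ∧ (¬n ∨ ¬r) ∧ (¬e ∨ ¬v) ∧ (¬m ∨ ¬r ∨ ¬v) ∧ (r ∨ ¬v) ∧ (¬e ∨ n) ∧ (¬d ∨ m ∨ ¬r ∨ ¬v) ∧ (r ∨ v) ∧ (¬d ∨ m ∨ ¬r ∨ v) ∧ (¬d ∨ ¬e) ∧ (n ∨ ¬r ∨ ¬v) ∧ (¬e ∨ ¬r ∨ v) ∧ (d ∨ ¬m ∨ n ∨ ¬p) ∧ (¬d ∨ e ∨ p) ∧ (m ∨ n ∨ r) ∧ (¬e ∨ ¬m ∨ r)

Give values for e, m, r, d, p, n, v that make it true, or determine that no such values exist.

e: False, m: True, r: True, d: False, p: False, n: False, v: False

Try e = True:
  (¬e ∨ ¬v) forces v = False.
  (¬n ∨ v) forces n = False.
  clause (¬e ∨ n) is falsified — backtrack.
So e = False.
Set m = True.
Set r = True.
  then (¬n ∨ ¬r) forces n = False.
  then (¬m ∨ ¬r ∨ ¬v) forces v = False.
  then (¬p ∨ v) forces p = False.
  then (¬d ∨ e ∨ p) forces d = False.
All clauses satisfied.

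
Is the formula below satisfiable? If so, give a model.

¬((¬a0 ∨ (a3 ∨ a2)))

a0 = True, a2 = False, a3 = False

  ¬((¬a0 ∨ (a3 ∨ a2))) = True
    ¬a0 ∨ (a3 ∨ a2) = False
      ¬a0 = False
      a3 ∨ a2 = False
The formula evaluates to True.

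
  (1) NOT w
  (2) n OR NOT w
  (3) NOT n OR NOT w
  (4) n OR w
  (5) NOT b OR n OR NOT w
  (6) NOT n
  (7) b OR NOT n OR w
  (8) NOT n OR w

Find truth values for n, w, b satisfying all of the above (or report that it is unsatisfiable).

Case n = True:
  Clause (NOT n) is falsified — contradiction.
Case n = False:
  (NOT w) forces w = False.
  Clause (n OR w) is falsified — contradiction.
Both cases fail, so the formula is unsatisfiable.

Unsatisfiable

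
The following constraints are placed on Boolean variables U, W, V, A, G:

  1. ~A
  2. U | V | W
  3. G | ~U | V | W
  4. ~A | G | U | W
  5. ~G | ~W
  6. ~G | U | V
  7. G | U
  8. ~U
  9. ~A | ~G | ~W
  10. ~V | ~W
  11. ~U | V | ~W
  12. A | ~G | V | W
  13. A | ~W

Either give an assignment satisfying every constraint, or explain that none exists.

Unit clause (~A) forces A = False.
Unit clause (~U) forces U = False.
In (A | ~W) only ~W is left, so W = False.
In (U | V | W) only V is left, so V = True.
In (G | U) only G is left, so G = True.
All clauses satisfied.

U = False; W = False; V = True; A = False; G = True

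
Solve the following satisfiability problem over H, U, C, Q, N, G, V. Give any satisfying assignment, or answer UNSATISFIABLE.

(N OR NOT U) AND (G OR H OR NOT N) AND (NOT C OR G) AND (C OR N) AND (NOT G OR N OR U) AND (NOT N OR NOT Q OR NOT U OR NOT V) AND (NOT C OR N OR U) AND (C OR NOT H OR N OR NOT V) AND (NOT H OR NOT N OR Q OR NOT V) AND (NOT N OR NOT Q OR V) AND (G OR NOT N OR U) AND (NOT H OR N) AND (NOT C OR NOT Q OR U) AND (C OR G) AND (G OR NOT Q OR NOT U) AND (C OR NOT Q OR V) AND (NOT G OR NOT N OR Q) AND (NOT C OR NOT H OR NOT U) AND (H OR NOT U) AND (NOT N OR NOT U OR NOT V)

H: True, U: False, C: False, Q: True, N: True, G: True, V: True

Set H = True.
  then (NOT H OR N) forces N = True.
Try U = True:
  (NOT C OR NOT H OR NOT U) forces C = False.
  (C OR G) forces G = True.
  (NOT G OR NOT N OR Q) forces Q = True.
  (NOT N OR NOT Q OR NOT U OR NOT V) forces V = False.
  clause (NOT N OR NOT Q OR V) is falsified — backtrack.
So U = False.
  then (G OR NOT N OR U) forces G = True.
  then (NOT G OR NOT N OR Q) forces Q = True.
  then (NOT N OR NOT Q OR V) forces V = True.
  then (NOT C OR NOT Q OR U) forces C = False.
All clauses satisfied.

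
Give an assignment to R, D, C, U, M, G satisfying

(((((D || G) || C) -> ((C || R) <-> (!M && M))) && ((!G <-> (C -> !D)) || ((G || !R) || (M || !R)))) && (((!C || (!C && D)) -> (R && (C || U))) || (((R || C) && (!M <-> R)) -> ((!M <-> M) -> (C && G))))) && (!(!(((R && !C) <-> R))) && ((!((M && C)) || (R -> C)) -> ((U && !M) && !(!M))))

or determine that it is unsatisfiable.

The formula is unsatisfiable.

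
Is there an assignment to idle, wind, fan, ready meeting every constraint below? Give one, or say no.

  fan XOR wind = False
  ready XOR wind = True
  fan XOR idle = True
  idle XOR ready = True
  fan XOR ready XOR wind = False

Adding constraints 1, 2, 3, 4 mod 2: every variable appears an even number of times on the left, so the left side is 0.
But the right sides sum to 1 (mod 2). 0 ≠ 1 — the system is inconsistent.

Unsatisfiable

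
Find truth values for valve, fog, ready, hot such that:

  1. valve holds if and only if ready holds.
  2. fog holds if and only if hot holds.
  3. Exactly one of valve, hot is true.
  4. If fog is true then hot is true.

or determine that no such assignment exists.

valve = False, fog = True, ready = False, hot = True

  (1) valve=F, ready=F — same ✓
  (2) fog=T, hot=T — same ✓
  (3) {valve, hot}: 1 true — exactly one ✓
  (4) fog=T ⇒ hot: T ✓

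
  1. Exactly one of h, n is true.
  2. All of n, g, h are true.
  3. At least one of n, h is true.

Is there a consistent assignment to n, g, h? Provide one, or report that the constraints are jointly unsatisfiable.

Unsatisfiable

Case n = True:
  (1) with n=T forces h = False.
  Constraint (2) is violated (h=F) — contradiction.
Case n = False:
  Constraint (2) is violated (n=F) — contradiction.
Both cases fail — unsatisfiable.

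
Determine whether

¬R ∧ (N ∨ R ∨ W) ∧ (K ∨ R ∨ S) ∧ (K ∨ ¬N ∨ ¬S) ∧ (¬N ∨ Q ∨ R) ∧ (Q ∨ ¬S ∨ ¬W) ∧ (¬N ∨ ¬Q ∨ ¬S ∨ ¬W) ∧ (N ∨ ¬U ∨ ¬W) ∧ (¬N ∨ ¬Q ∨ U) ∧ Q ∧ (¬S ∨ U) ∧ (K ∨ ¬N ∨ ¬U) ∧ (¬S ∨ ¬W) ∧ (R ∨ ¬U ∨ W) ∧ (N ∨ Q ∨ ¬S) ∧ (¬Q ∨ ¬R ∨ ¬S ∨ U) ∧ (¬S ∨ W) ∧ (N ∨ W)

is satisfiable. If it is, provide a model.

Unit clause (¬R) forces R = False.
Unit clause (Q) forces Q = True.
Set S = False.
  then (K ∨ R ∨ S) forces K = True.
Set N = True.
  then (¬N ∨ ¬Q ∨ U) forces U = True.
  then (R ∨ ¬U ∨ W) forces W = True.
All clauses satisfied.

Q: True; S: False; R: False; N: True; W: True; U: True; K: True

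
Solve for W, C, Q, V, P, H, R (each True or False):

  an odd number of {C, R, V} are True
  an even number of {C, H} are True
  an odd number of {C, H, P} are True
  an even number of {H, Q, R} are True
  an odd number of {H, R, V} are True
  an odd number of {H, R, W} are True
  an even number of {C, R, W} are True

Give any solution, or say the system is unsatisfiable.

Unsatisfiable — no assignment works.

Adding constraints 2, 6, 7 mod 2: every variable appears an even number of times on the left, so the left side is 0.
But the right sides sum to 1 (mod 2). 0 ≠ 1 — the system is inconsistent.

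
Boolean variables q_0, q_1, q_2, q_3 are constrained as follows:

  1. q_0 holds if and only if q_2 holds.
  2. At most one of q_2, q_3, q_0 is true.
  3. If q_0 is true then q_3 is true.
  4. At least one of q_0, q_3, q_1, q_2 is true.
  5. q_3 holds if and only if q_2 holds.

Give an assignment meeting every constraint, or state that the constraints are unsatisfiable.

q_0 = False, q_1 = True, q_2 = False, q_3 = False

  (1) q_0=F, q_2=F — same ✓
  (2) {q_2, q_3, q_0}: 0 true — at most one ✓
  (3) q_0=F ⇒ q_3: vacuous ✓
  (4) {q_0, q_3, q_1, q_2}: 1 true — at least one ✓
  (5) q_3=F, q_2=F — same ✓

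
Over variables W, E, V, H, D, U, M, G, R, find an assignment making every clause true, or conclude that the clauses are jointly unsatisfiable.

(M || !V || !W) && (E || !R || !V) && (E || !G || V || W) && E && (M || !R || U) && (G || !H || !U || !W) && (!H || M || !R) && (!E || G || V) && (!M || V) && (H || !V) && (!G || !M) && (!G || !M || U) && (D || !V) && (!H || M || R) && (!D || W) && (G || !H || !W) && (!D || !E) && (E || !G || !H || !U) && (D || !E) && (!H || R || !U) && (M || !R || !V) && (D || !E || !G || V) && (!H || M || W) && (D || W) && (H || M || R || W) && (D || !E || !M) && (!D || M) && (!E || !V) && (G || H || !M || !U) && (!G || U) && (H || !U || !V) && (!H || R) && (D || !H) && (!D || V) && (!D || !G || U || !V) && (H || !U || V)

Unsatisfiable — no assignment works.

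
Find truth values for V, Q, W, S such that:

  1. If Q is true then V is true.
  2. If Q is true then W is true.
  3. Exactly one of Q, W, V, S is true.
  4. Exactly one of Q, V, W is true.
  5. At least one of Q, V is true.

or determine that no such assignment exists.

V=T, Q=F, W=F, S=F

  (1) Q=F ⇒ V: vacuous ✓
  (2) Q=F ⇒ W: vacuous ✓
  (3) {Q, W, V, S}: 1 true — exactly one ✓
  (4) {Q, V, W}: 1 true — exactly one ✓
  (5) {Q, V}: 1 true — at least one ✓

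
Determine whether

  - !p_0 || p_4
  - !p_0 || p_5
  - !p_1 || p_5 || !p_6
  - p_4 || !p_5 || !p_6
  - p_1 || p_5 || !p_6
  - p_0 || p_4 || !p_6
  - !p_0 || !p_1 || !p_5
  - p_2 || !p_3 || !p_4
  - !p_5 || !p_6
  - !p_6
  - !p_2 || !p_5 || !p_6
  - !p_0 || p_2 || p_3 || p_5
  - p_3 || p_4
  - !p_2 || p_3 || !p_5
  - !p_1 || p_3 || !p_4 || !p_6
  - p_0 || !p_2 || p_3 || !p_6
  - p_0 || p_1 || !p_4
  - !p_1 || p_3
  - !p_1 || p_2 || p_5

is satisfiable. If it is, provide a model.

Unit clause (!p_6) forces p_6 = False.
Set p_0 = False.
Set p_1 = True.
  then (!p_1 || p_3) forces p_3 = True.
Set p_2 = True.
Set p_4 = False.
Set p_5 = True.
All clauses satisfied.

p_0 = False; p_1 = True; p_2 = True; p_3 = True; p_4 = False; p_5 = True; p_6 = False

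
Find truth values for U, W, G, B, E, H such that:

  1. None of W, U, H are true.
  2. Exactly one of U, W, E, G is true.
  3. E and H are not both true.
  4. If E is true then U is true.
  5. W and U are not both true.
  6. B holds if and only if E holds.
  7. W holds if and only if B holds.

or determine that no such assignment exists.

U = False, W = False, G = True, B = False, E = False, H = False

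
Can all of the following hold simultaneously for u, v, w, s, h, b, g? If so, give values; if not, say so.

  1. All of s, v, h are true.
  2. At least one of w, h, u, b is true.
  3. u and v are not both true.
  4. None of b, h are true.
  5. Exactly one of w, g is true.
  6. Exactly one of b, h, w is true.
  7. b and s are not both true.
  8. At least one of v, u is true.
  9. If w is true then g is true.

Unsatisfiable

Case h = True:
  Constraint (4) is violated (h=T) — contradiction.
Case h = False:
  Constraint (1) is violated (h=F) — contradiction.
Both cases fail — unsatisfiable.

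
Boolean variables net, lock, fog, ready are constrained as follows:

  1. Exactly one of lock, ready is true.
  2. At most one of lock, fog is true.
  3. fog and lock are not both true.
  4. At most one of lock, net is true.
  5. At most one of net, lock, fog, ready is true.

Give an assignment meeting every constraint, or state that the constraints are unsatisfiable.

net = False, lock = True, fog = False, ready = False

  (1) {lock, ready}: 1 true — exactly one ✓
  (2) {lock, fog}: 1 true — at most one ✓
  (3) fog=F, lock=T — not both ✓
  (4) {lock, net}: 1 true — at most one ✓
  (5) {net, lock, fog, ready}: 1 true — at most one ✓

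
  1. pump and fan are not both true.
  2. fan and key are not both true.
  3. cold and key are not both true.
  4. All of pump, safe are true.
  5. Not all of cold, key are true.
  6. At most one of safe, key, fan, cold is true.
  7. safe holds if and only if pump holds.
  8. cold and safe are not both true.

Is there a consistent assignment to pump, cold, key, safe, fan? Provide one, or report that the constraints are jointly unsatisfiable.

pump: True, cold: False, key: False, safe: True, fan: False

  (1) pump=T, fan=F — not both ✓
  (2) fan=F, key=F — not both ✓
  (3) cold=F, key=F — not both ✓
  (4) {pump, safe}: all 2 true ✓
  (5) {cold, key}: 0/2 true — not all ✓
  (6) {safe, key, fan, cold}: 1 true — at most one ✓
  (7) safe=T, pump=T — same ✓
  (8) cold=F, safe=T — not both ✓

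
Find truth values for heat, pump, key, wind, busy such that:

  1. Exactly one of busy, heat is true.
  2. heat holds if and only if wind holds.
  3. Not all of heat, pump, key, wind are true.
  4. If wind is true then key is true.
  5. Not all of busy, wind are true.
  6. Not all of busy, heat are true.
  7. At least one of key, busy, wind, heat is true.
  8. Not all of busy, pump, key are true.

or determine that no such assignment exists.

heat: False; pump: False; key: False; wind: False; busy: True

  (1) {busy, heat}: 1 true — exactly one ✓
  (2) heat=F, wind=F — same ✓
  (3) {heat, pump, key, wind}: 0/4 true — not all ✓
  (4) wind=F ⇒ key: vacuous ✓
  (5) {busy, wind}: 1/2 true — not all ✓
  (6) {busy, heat}: 1/2 true — not all ✓
  (7) {key, busy, wind, heat}: 1 true — at least one ✓
  (8) {busy, pump, key}: 1/3 true — not all ✓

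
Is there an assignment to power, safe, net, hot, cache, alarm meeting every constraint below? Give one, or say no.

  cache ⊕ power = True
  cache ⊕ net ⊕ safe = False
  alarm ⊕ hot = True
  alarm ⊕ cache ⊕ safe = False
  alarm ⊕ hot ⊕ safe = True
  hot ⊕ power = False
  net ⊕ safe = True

power = False, safe = False, net = True, hot = False, cache = True, alarm = True

cache ⊕ power = T ⊕ F = True ✓
cache ⊕ net ⊕ safe = T ⊕ T ⊕ F = False ✓
alarm ⊕ hot = T ⊕ F = True ✓
alarm ⊕ cache ⊕ safe = T ⊕ T ⊕ F = False ✓
alarm ⊕ hot ⊕ safe = T ⊕ F ⊕ F = True ✓
hot ⊕ power = F ⊕ F = False ✓
net ⊕ safe = T ⊕ F = True ✓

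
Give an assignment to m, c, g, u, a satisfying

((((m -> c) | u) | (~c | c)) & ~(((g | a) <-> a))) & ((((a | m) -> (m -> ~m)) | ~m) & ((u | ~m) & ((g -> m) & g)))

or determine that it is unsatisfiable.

Case m = True: the conjunct ((a | m) -> (m -> ~m)) | ~m becomes (True -> False) | ~True = False.
Case m = False: the formula simplifies to ~(((g | a) <-> a)) & (~g & g).
  g = True: the conjunct ~g is False.
  g = False: the conjunct g is False.
Both cases fail — unsatisfiable.

No satisfying assignment exists.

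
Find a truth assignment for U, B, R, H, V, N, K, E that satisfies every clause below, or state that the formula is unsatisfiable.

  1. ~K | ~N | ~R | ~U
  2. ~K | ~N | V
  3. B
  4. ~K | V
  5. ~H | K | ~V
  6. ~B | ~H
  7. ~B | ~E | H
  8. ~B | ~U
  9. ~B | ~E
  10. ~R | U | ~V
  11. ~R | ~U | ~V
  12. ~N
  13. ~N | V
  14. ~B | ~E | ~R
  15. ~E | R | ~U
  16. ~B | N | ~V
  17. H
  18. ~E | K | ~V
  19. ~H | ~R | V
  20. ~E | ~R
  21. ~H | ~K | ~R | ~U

Unsatisfiable — no assignment works.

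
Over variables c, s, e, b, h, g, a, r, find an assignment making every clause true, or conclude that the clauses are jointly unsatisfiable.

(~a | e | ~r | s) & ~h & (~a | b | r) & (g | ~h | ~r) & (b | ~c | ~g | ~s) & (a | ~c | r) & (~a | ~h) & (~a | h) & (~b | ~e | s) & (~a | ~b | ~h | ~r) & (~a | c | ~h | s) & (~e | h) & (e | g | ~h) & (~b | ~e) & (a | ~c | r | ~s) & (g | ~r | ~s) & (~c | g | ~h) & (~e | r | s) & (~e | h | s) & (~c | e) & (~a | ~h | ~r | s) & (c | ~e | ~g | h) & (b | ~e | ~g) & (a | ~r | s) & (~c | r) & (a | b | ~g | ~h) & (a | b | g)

Unit clause (~h) forces h = False.
In (~a | h) only ~a is left, so a = False.
In (~e | h) only ~e is left, so e = False.
In (~c | e) only ~c is left, so c = False.
Set s = False.
  then (a | ~r | s) forces r = False.
Set b = True.
Set g = False.
All clauses satisfied.

c: False, s: False, e: False, b: True, h: False, g: False, a: False, r: False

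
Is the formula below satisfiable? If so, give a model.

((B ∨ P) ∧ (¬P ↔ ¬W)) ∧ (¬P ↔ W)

Case P = True: the formula simplifies to W ∧ ¬W.
  W = True: the conjunct ¬W is False.
  W = False: the conjunct W is False.
Case P = False: the formula simplifies to (B ∧ ¬W) ∧ W.
  W = True: the conjunct ¬W is False.
  W = False: the conjunct W is False.
Both cases fail — unsatisfiable.

Unsatisfiable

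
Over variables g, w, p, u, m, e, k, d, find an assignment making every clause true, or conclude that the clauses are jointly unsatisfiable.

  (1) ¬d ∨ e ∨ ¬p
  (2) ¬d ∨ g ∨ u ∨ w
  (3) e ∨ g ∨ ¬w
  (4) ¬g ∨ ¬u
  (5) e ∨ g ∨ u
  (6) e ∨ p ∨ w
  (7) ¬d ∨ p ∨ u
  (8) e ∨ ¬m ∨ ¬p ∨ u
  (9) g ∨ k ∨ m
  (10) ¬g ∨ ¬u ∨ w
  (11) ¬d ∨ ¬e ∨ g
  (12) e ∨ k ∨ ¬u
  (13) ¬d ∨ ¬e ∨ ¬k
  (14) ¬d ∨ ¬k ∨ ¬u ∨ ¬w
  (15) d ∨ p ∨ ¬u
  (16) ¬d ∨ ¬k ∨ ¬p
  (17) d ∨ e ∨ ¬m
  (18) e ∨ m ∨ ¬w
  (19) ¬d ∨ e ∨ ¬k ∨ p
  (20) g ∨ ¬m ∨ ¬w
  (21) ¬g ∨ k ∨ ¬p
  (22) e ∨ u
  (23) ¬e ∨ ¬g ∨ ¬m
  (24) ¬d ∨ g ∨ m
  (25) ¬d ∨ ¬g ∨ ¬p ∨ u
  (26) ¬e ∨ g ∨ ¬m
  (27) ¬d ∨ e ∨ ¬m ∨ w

Set g = False.
Set w = False.
Set p = False.
  then (e ∨ p ∨ w) forces e = True.
  then (¬d ∨ ¬e ∨ g) forces d = False.
  then (d ∨ p ∨ ¬u) forces u = False.
  then (¬e ∨ g ∨ ¬m) forces m = False.
  then (g ∨ k ∨ m) forces k = True.
All clauses satisfied.

g = False, w = False, p = False, u = False, m = False, e = True, k = True, d = False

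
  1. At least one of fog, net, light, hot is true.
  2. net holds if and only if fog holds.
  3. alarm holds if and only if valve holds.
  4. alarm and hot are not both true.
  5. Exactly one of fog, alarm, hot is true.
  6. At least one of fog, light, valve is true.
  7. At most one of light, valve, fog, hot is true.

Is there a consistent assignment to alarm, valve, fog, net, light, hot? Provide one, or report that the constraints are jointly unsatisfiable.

alarm=F, valve=F, fog=T, net=T, light=F, hot=F

  (1) {fog, net, light, hot}: 2 true — at least one ✓
  (2) net=T, fog=T — same ✓
  (3) alarm=F, valve=F — same ✓
  (4) alarm=F, hot=F — not both ✓
  (5) {fog, alarm, hot}: 1 true — exactly one ✓
  (6) {fog, light, valve}: 1 true — at least one ✓
  (7) {light, valve, fog, hot}: 1 true — at most one ✓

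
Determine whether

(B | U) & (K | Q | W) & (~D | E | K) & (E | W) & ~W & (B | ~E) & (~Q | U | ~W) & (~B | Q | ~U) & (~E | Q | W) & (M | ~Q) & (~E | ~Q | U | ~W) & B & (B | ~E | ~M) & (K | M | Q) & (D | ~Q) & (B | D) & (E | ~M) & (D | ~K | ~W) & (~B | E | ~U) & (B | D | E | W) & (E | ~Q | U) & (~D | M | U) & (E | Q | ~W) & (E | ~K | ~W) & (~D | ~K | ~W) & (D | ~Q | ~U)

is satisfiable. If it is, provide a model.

B=T, Q=T, K=F, U=T, W=F, E=T, M=T, D=T

Unit clause (~W) forces W = False.
Unit clause (B) forces B = True.
In (E | W) only E is left, so E = True.
In (~E | Q | W) only Q is left, so Q = True.
In (M | ~Q) only M is left, so M = True.
In (D | ~Q) only D is left, so D = True.
Set K = False.
Set U = True.
All clauses satisfied.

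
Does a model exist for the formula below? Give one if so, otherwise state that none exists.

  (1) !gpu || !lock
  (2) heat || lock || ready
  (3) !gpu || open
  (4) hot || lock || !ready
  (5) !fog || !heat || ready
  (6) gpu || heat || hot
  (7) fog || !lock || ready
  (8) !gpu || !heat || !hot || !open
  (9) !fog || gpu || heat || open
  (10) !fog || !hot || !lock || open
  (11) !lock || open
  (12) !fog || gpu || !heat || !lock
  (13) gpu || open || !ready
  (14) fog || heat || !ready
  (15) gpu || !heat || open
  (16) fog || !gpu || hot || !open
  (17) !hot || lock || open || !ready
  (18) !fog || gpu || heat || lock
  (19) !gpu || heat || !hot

ready=T; open=T; lock=T; gpu=F; heat=T; hot=T; fog=F

Set ready = True.
Set open = True.
Set lock = True.
  then (!gpu || !lock) forces gpu = False.
Set heat = True.
  then (!fog || gpu || !heat || !lock) forces fog = False.
Set hot = True.
All clauses satisfied.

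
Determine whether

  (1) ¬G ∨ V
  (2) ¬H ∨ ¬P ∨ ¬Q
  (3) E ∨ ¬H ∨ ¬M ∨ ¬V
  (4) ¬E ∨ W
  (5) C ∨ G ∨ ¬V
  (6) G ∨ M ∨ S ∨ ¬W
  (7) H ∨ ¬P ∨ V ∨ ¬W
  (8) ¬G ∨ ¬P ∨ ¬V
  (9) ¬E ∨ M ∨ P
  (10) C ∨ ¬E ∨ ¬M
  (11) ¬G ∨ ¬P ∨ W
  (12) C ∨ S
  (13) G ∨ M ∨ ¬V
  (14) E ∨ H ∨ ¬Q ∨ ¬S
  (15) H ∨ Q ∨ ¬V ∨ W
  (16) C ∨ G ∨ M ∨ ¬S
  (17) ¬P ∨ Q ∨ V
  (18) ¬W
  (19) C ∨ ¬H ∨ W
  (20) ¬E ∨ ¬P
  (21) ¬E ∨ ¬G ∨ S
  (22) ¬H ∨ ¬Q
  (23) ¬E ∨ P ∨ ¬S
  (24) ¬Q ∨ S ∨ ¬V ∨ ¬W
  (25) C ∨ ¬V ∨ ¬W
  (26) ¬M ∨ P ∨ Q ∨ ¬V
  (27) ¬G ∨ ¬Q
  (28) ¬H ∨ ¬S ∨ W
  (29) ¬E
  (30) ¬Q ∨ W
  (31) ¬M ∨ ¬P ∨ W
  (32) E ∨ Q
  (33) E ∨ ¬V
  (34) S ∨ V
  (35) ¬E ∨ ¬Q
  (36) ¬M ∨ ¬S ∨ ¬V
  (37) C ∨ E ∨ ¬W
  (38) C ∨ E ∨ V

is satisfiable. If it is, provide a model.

Case E = True:
  Clause (¬E) is falsified — contradiction.
Case E = False:
  (¬W) forces W = False.
  (¬Q ∨ W) forces Q = False.
  Clause (E ∨ Q) is falsified — contradiction.
Both cases fail, so the formula is unsatisfiable.

No satisfying assignment exists.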